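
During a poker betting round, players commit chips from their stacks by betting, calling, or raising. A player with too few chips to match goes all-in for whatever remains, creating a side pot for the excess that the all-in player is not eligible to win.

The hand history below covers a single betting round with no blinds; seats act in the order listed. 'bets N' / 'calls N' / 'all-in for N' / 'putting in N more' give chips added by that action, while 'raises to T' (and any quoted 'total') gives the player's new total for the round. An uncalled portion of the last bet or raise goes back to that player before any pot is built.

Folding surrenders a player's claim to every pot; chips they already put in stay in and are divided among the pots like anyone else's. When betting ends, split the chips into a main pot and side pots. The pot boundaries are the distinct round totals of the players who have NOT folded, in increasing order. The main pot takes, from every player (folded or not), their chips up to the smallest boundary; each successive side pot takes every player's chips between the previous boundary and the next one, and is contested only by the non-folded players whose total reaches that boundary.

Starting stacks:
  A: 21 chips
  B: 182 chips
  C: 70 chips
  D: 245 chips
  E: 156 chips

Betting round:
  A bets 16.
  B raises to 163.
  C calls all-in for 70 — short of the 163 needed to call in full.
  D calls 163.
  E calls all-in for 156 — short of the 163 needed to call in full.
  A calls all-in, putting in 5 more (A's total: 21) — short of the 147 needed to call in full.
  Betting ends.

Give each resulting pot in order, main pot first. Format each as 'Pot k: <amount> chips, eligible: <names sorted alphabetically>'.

Pot 1: 105 chips, eligible: A, B, C, D, E
Pot 2: 196 chips, eligible: B, C, D, E
Pot 3: 258 chips, eligible: B, D, E
Pot 4: 14 chips, eligible: B, D

Derivation:
Contributions: A=21, B=163, C=70, D=163, E=156
Pot levels (distinct totals of non-folded players): 21, 70, 156, 163
Layer 1-21: 21 each from A, B, C, D, E = 21*5 = 105 chips; eligible A, B, C, D, E
Layer 22-70: 49 each from B, C, D, E = 49*4 = 196 chips; eligible B, C, D, E
Layer 71-156: 86 each from B, D, E = 86*3 = 258 chips; eligible B, D, E
Layer 157-163: 7 each from B, D = 7*2 = 14 chips; eligible B, D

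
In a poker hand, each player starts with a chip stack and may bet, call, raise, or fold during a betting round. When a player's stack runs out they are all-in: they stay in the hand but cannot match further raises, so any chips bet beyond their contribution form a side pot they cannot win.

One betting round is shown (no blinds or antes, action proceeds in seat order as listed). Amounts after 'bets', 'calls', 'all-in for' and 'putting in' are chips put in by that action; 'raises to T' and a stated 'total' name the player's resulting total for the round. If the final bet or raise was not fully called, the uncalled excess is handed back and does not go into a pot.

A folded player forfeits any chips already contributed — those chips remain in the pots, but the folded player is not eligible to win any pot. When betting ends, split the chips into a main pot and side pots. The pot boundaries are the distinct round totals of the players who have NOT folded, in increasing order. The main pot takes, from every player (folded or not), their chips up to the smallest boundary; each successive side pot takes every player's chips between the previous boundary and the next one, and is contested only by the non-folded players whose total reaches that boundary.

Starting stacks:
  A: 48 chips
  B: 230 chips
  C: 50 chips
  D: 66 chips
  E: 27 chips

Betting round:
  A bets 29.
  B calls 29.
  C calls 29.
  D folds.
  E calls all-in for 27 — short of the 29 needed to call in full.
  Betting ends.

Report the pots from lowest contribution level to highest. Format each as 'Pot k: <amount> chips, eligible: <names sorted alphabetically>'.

Pot 1: 108 chips, eligible: A, B, C, E
Pot 2: 6 chips, eligible: A, B, C

Derivation:
Contributions: A=29, B=29, C=29, E=27
Folded: D
Pot levels (distinct totals of non-folded players): 27, 29
Layer 1-27: 27 each from A, B, C, E = 27*4 = 108 chips; eligible A, B, C, E
Layer 28-29: 2 each from A, B, C = 2*3 = 6 chips; eligible A, B, C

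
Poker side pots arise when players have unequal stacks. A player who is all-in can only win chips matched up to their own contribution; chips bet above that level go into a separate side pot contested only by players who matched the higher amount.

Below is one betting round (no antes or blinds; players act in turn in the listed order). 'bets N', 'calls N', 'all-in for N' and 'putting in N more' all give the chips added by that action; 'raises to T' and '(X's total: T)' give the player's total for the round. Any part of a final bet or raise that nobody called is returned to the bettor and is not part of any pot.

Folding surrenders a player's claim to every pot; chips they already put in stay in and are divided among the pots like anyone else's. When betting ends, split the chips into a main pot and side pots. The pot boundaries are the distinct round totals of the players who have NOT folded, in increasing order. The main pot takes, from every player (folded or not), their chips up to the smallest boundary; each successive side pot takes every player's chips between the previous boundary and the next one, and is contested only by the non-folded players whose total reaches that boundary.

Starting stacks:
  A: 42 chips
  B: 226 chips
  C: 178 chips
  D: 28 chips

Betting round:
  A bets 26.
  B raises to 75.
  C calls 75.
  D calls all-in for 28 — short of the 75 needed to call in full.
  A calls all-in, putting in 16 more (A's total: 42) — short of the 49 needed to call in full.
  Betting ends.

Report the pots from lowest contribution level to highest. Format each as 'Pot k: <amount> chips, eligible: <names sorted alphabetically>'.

Contributions: A=42, B=75, C=75, D=28
Pot levels (distinct totals of non-folded players): 28, 42, 75
Layer 1-28: 28 each from A, B, C, D = 28*4 = 112 chips; eligible A, B, C, D
Layer 29-42: 14 each from A, B, C = 14*3 = 42 chips; eligible A, B, C
Layer 43-75: 33 each from B, C = 33*2 = 66 chips; eligible B, C

Pot 1: 112 chips, eligible: A, B, C, D
Pot 2: 42 chips, eligible: A, B, C
Pot 3: 66 chips, eligible: B, C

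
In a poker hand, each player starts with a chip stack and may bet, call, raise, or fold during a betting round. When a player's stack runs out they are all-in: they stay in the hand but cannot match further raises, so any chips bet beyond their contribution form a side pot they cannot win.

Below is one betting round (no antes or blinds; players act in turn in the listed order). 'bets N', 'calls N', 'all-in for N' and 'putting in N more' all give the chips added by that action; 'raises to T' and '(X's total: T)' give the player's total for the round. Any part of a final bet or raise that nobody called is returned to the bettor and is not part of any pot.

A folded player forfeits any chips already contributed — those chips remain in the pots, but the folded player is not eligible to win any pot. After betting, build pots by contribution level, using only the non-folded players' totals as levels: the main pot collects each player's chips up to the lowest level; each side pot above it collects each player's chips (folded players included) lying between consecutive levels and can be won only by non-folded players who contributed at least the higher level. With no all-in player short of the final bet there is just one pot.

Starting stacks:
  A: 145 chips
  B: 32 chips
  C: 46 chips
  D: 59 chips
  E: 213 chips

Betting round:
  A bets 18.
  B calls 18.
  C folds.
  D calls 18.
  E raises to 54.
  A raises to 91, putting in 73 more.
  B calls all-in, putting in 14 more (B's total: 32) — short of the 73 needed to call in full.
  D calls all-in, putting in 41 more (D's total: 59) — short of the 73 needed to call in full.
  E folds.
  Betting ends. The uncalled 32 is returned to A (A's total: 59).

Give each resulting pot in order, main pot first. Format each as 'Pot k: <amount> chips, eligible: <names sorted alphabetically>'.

Pot 1: 128 chips, eligible: A, B, D
Pot 2: 76 chips, eligible: A, D

Derivation:
Contributions (after 32 returned to A): A=59, B=32, D=59, E=54
Folded: C, E
Pot levels (distinct totals of non-folded players): 32, 59
Layer 1-32: 32 each from A, B, D, E = 32*4 = 128 chips; eligible A, B, D
Layer 33-59: A 27 + D 27 + E 22 = 76 chips; eligible A, D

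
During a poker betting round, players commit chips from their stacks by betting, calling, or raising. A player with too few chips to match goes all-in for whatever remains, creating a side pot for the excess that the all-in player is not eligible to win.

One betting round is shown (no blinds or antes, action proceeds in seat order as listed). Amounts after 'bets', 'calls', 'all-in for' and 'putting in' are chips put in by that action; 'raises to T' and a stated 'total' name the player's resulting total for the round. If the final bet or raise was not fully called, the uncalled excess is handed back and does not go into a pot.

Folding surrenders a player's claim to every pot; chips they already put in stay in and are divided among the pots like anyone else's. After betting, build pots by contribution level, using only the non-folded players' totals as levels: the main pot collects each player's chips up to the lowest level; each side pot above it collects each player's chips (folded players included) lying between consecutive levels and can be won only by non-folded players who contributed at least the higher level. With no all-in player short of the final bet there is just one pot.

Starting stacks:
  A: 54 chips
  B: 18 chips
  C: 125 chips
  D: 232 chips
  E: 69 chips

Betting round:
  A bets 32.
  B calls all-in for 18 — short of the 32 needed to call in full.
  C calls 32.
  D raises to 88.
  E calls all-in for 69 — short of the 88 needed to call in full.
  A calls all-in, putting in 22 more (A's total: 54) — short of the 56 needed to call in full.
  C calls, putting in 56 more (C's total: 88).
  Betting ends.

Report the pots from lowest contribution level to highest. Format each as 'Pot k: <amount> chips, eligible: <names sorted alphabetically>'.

Pot 1: 90 chips, eligible: A, B, C, D, E
Pot 2: 144 chips, eligible: A, C, D, E
Pot 3: 45 chips, eligible: C, D, E
Pot 4: 38 chips, eligible: C, D

Derivation:
Contributions: A=54, B=18, C=88, D=88, E=69
Pot levels (distinct totals of non-folded players): 18, 54, 69, 88
Layer 1-18: 18 each from A, B, C, D, E = 18*5 = 90 chips; eligible A, B, C, D, E
Layer 19-54: 36 each from A, C, D, E = 36*4 = 144 chips; eligible A, C, D, E
Layer 55-69: 15 each from C, D, E = 15*3 = 45 chips; eligible C, D, E
Layer 70-88: 19 each from C, D = 19*2 = 38 chips; eligible C, D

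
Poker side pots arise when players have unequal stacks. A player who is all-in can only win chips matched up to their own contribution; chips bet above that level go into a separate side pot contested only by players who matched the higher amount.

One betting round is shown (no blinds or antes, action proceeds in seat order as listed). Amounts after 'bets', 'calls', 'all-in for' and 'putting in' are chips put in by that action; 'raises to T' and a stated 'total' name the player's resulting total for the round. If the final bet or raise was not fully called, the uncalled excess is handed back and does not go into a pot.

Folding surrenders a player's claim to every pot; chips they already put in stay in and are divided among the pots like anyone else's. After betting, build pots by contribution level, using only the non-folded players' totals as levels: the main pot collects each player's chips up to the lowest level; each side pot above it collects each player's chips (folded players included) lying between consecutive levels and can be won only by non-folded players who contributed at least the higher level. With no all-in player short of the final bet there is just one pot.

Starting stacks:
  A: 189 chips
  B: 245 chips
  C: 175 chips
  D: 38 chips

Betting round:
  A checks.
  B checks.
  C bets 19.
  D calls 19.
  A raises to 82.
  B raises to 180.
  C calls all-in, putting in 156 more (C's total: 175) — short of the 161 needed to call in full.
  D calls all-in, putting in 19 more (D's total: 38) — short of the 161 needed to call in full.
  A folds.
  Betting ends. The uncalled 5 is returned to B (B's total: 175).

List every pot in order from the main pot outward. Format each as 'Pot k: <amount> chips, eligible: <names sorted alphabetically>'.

Pot 1: 152 chips, eligible: B, C, D
Pot 2: 318 chips, eligible: B, C

Derivation:
Contributions (after 5 returned to B): A=82, B=175, C=175, D=38
Folded: A
Pot levels (distinct totals of non-folded players): 38, 175
Layer 1-38: 38 each from A, B, C, D = 38*4 = 152 chips; eligible B, C, D
Layer 39-175: A 44 + B 137 + C 137 = 318 chips; eligible B, C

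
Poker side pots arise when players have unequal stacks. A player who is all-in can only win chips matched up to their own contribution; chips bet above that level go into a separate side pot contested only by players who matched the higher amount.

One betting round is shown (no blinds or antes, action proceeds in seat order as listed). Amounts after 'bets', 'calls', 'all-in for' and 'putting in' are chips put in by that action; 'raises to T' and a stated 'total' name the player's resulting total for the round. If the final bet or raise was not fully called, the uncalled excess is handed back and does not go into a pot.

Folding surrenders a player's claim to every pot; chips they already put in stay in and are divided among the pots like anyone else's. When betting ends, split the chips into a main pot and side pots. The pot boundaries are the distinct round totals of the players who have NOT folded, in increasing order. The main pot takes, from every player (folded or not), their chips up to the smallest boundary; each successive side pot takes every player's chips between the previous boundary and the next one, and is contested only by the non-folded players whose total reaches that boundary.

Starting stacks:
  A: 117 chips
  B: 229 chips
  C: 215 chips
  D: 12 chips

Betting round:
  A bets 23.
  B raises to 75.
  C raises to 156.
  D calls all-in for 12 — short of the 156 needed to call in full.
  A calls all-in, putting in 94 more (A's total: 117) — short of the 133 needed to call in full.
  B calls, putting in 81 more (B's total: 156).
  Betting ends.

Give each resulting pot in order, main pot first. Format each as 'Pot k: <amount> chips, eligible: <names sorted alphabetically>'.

Contributions: A=117, B=156, C=156, D=12
Pot levels (distinct totals of non-folded players): 12, 117, 156
Layer 1-12: 12 each from A, B, C, D = 12*4 = 48 chips; eligible A, B, C, D
Layer 13-117: 105 each from A, B, C = 105*3 = 315 chips; eligible A, B, C
Layer 118-156: 39 each from B, C = 39*2 = 78 chips; eligible B, C

Pot 1: 48 chips, eligible: A, B, C, D
Pot 2: 315 chips, eligible: A, B, C
Pot 3: 78 chips, eligible: B, C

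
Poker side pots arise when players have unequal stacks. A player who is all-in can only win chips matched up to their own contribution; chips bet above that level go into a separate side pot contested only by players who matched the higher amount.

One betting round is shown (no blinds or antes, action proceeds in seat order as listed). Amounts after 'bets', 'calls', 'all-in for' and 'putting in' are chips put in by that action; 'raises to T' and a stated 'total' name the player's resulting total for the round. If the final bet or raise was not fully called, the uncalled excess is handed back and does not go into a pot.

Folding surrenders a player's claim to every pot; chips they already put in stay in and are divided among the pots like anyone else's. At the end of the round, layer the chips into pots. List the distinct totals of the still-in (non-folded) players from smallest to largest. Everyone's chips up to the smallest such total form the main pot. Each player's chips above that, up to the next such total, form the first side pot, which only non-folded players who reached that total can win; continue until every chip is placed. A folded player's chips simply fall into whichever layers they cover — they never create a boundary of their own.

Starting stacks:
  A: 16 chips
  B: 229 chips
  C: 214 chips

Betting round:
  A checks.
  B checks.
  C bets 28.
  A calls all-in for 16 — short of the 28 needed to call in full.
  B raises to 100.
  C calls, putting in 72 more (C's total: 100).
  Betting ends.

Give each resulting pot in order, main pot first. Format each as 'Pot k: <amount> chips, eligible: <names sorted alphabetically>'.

Pot 1: 48 chips, eligible: A, B, C
Pot 2: 168 chips, eligible: B, C

Derivation:
Contributions: A=16, B=100, C=100
Pot levels (distinct totals of non-folded players): 16, 100
Layer 1-16: 16 each from A, B, C = 16*3 = 48 chips; eligible A, B, C
Layer 17-100: 84 each from B, C = 84*2 = 168 chips; eligible B, C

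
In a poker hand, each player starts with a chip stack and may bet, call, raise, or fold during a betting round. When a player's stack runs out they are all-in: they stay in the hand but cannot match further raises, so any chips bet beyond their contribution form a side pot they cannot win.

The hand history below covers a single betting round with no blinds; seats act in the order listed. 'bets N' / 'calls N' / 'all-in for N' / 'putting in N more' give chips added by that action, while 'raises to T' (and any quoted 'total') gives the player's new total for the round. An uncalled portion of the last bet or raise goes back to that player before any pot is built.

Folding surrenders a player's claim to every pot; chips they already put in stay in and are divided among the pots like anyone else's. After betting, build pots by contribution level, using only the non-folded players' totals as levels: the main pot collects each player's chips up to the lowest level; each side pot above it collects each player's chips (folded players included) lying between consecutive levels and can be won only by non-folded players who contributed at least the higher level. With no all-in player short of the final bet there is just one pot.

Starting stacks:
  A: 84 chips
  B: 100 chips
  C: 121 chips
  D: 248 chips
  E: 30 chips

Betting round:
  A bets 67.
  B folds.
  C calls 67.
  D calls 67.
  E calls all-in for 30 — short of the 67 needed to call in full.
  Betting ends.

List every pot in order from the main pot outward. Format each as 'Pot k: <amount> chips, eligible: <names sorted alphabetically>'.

Contributions: A=67, C=67, D=67, E=30
Folded: B
Pot levels (distinct totals of non-folded players): 30, 67
Layer 1-30: 30 each from A, C, D, E = 30*4 = 120 chips; eligible A, C, D, E
Layer 31-67: 37 each from A, C, D = 37*3 = 111 chips; eligible A, C, D

Pot 1: 120 chips, eligible: A, C, D, E
Pot 2: 111 chips, eligible: A, C, D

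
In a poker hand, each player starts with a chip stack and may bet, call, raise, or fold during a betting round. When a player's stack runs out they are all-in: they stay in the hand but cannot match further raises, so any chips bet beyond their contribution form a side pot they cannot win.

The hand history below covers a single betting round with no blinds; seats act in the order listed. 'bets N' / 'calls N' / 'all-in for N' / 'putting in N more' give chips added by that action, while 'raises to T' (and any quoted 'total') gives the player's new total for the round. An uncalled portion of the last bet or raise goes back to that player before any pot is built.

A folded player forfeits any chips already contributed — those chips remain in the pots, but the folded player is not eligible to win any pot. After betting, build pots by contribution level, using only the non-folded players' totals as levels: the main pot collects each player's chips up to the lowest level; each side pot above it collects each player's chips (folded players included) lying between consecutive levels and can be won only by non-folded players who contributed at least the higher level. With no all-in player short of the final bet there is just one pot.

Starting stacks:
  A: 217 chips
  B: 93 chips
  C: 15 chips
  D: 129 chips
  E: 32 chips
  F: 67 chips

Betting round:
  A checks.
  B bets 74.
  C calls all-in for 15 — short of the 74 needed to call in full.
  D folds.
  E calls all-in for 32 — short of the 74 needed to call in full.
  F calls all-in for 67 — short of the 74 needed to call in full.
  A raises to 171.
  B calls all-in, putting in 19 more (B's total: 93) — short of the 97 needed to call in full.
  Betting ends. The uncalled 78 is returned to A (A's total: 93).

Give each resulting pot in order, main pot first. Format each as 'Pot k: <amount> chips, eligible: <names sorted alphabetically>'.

Contributions (after 78 returned to A): A=93, B=93, C=15, E=32, F=67
Folded: D
Pot levels (distinct totals of non-folded players): 15, 32, 67, 93
Layer 1-15: 15 each from A, B, C, E, F = 15*5 = 75 chips; eligible A, B, C, E, F
Layer 16-32: 17 each from A, B, E, F = 17*4 = 68 chips; eligible A, B, E, F
Layer 33-67: 35 each from A, B, F = 35*3 = 105 chips; eligible A, B, F
Layer 68-93: 26 each from A, B = 26*2 = 52 chips; eligible A, B

Pot 1: 75 chips, eligible: A, B, C, E, F
Pot 2: 68 chips, eligible: A, B, E, F
Pot 3: 105 chips, eligible: A, B, F
Pot 4: 52 chips, eligible: A, B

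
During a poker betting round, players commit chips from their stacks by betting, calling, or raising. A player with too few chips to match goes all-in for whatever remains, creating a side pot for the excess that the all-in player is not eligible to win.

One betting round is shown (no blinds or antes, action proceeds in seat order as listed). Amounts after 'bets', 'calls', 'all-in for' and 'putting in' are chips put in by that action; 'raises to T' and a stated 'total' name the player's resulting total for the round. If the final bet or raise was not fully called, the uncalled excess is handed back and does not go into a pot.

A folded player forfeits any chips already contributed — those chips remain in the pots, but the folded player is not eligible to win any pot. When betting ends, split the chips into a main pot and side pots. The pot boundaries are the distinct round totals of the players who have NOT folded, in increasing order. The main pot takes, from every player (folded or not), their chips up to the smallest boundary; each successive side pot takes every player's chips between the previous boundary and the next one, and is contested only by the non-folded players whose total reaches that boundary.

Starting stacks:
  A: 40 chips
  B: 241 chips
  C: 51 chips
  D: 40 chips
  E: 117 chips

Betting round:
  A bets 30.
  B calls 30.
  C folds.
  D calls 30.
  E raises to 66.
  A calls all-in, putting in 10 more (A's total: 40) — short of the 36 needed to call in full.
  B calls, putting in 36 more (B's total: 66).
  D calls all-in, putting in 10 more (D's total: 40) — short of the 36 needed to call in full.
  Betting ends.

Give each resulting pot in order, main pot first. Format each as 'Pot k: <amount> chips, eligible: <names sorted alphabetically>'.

Pot 1: 160 chips, eligible: A, B, D, E
Pot 2: 52 chips, eligible: B, E

Derivation:
Contributions: A=40, B=66, D=40, E=66
Folded: C
Pot levels (distinct totals of non-folded players): 40, 66
Layer 1-40: 40 each from A, B, D, E = 40*4 = 160 chips; eligible A, B, D, E
Layer 41-66: 26 each from B, E = 26*2 = 52 chips; eligible B, E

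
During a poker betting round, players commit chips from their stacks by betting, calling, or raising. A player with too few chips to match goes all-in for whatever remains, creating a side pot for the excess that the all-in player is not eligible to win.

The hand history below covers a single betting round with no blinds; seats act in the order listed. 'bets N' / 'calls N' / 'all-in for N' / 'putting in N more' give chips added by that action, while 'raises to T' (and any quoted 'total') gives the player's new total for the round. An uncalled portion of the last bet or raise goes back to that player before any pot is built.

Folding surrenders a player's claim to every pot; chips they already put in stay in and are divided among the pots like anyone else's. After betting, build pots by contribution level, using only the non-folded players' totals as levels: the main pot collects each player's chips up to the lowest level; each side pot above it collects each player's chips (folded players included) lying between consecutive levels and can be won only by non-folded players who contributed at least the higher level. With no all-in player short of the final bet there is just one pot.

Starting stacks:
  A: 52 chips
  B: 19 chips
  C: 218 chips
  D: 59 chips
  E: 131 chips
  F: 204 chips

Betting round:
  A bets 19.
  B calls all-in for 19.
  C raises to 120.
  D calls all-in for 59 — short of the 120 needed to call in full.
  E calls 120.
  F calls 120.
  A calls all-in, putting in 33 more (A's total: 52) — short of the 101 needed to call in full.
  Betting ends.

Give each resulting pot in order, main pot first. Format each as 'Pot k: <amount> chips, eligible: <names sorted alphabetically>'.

Contributions: A=52, B=19, C=120, D=59, E=120, F=120
Pot levels (distinct totals of non-folded players): 19, 52, 59, 120
Layer 1-19: 19 each from A, B, C, D, E, F = 19*6 = 114 chips; eligible A, B, C, D, E, F
Layer 20-52: 33 each from A, C, D, E, F = 33*5 = 165 chips; eligible A, C, D, E, F
Layer 53-59: 7 each from C, D, E, F = 7*4 = 28 chips; eligible C, D, E, F
Layer 60-120: 61 each from C, E, F = 61*3 = 183 chips; eligible C, E, F

Pot 1: 114 chips, eligible: A, B, C, D, E, F
Pot 2: 165 chips, eligible: A, C, D, E, F
Pot 3: 28 chips, eligible: C, D, E, F
Pot 4: 183 chips, eligible: C, E, F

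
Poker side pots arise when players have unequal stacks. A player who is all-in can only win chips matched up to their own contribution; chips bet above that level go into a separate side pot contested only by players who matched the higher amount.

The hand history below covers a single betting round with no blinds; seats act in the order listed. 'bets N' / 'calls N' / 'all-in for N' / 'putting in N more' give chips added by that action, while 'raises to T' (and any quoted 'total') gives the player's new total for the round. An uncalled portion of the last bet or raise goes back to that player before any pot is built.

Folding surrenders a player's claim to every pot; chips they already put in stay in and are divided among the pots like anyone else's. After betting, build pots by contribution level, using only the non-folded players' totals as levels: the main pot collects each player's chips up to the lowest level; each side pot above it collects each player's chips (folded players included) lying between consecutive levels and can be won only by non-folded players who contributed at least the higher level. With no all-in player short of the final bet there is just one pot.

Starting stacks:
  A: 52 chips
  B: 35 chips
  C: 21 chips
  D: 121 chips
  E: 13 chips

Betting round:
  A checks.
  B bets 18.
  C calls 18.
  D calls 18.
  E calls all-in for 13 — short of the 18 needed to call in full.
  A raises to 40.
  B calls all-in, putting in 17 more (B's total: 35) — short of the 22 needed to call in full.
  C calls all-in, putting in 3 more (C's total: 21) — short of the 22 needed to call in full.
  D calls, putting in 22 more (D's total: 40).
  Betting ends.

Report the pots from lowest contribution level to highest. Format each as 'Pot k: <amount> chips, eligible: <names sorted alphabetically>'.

Contributions: A=40, B=35, C=21, D=40, E=13
Pot levels (distinct totals of non-folded players): 13, 21, 35, 40
Layer 1-13: 13 each from A, B, C, D, E = 13*5 = 65 chips; eligible A, B, C, D, E
Layer 14-21: 8 each from A, B, C, D = 8*4 = 32 chips; eligible A, B, C, D
Layer 22-35: 14 each from A, B, D = 14*3 = 42 chips; eligible A, B, D
Layer 36-40: 5 each from A, D = 5*2 = 10 chips; eligible A, D

Pot 1: 65 chips, eligible: A, B, C, D, E
Pot 2: 32 chips, eligible: A, B, C, D
Pot 3: 42 chips, eligible: A, B, D
Pot 4: 10 chips, eligible: A, D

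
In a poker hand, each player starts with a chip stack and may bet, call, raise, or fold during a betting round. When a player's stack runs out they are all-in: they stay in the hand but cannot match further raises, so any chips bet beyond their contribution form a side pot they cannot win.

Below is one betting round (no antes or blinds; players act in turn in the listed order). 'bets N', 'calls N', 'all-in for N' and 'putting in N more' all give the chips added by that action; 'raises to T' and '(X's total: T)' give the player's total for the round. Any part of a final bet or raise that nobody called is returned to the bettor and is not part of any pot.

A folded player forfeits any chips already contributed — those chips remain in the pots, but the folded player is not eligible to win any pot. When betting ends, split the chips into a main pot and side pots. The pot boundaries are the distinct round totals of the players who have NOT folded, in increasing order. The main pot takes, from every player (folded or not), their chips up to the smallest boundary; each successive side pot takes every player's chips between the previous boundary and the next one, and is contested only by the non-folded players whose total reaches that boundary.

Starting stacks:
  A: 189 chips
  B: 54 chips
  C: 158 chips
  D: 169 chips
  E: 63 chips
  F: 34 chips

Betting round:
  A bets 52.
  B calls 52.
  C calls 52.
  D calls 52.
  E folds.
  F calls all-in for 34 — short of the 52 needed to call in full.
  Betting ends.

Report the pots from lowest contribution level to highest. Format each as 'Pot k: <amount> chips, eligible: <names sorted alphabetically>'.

Contributions: A=52, B=52, C=52, D=52, F=34
Folded: E
Pot levels (distinct totals of non-folded players): 34, 52
Layer 1-34: 34 each from A, B, C, D, F = 34*5 = 170 chips; eligible A, B, C, D, F
Layer 35-52: 18 each from A, B, C, D = 18*4 = 72 chips; eligible A, B, C, D

Pot 1: 170 chips, eligible: A, B, C, D, F
Pot 2: 72 chips, eligible: A, B, C, D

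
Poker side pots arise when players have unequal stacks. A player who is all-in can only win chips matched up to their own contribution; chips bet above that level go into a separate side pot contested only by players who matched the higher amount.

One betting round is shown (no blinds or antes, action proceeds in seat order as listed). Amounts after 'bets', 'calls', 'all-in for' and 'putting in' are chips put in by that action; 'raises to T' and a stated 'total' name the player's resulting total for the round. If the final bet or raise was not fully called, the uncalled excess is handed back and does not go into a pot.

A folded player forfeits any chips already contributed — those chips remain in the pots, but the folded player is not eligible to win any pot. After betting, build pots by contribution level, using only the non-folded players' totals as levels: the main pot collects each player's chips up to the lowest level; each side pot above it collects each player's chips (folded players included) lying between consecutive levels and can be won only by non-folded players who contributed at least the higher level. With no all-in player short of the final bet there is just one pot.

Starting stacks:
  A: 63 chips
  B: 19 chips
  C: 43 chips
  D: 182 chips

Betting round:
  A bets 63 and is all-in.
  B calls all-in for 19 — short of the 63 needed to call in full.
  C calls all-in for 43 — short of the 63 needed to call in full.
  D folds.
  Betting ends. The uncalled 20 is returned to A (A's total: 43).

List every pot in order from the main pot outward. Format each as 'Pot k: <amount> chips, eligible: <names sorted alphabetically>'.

Pot 1: 57 chips, eligible: A, B, C
Pot 2: 48 chips, eligible: A, C

Derivation:
Contributions (after 20 returned to A): A=43, B=19, C=43
Folded: D
Pot levels (distinct totals of non-folded players): 19, 43
Layer 1-19: 19 each from A, B, C = 19*3 = 57 chips; eligible A, B, C
Layer 20-43: 24 each from A, C = 24*2 = 48 chips; eligible A, C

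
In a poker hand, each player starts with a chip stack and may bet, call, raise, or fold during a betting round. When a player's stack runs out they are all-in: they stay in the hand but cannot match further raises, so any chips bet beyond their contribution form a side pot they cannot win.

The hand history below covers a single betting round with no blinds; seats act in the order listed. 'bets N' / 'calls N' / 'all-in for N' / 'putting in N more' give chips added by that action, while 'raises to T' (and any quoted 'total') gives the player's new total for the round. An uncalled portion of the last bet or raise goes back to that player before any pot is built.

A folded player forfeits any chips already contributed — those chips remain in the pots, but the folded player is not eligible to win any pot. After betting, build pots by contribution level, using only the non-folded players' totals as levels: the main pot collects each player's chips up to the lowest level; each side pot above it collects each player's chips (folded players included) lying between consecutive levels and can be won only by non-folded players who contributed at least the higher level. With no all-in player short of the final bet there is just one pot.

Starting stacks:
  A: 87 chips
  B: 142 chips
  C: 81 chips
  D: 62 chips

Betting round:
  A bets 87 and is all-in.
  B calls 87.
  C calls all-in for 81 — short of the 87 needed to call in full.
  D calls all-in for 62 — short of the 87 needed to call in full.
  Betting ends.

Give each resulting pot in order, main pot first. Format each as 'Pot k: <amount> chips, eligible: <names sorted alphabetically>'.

Contributions: A=87, B=87, C=81, D=62
Pot levels (distinct totals of non-folded players): 62, 81, 87
Layer 1-62: 62 each from A, B, C, D = 62*4 = 248 chips; eligible A, B, C, D
Layer 63-81: 19 each from A, B, C = 19*3 = 57 chips; eligible A, B, C
Layer 82-87: 6 each from A, B = 6*2 = 12 chips; eligible A, B

Pot 1: 248 chips, eligible: A, B, C, D
Pot 2: 57 chips, eligible: A, B, C
Pot 3: 12 chips, eligible: A, B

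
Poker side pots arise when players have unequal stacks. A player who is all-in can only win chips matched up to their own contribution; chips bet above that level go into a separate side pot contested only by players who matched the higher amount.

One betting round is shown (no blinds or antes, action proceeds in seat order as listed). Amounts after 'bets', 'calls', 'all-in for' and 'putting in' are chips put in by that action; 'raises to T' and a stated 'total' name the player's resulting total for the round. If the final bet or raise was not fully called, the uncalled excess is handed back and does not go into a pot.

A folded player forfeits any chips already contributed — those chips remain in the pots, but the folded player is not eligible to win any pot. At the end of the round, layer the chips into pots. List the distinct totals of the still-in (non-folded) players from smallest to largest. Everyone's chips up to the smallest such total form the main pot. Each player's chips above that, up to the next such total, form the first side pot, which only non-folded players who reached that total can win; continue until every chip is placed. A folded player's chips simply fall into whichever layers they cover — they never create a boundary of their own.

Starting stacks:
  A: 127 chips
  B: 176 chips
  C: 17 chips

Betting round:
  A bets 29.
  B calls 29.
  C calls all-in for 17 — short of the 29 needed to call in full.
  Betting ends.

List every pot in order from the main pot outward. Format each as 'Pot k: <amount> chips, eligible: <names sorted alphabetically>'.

Pot 1: 51 chips, eligible: A, B, C
Pot 2: 24 chips, eligible: A, B

Derivation:
Contributions: A=29, B=29, C=17
Pot levels (distinct totals of non-folded players): 17, 29
Layer 1-17: 17 each from A, B, C = 17*3 = 51 chips; eligible A, B, C
Layer 18-29: 12 each from A, B = 12*2 = 24 chips; eligible A, B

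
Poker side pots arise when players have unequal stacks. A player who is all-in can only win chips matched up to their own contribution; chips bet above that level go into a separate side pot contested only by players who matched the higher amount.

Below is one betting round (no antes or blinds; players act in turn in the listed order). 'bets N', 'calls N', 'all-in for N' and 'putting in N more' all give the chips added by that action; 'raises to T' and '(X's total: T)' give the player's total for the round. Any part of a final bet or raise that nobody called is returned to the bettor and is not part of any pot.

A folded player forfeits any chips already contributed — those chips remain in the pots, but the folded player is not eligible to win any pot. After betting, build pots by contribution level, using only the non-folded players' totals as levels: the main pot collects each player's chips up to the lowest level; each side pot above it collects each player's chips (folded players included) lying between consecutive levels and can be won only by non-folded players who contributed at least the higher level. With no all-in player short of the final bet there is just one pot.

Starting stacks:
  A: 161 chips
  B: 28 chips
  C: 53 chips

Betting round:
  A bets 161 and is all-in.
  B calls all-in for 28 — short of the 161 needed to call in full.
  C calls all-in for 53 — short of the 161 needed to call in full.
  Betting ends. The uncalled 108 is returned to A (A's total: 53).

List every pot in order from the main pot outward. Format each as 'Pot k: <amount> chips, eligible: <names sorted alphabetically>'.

Contributions (after 108 returned to A): A=53, B=28, C=53
Pot levels (distinct totals of non-folded players): 28, 53
Layer 1-28: 28 each from A, B, C = 28*3 = 84 chips; eligible A, B, C
Layer 29-53: 25 each from A, C = 25*2 = 50 chips; eligible A, C

Pot 1: 84 chips, eligible: A, B, C
Pot 2: 50 chips, eligible: A, C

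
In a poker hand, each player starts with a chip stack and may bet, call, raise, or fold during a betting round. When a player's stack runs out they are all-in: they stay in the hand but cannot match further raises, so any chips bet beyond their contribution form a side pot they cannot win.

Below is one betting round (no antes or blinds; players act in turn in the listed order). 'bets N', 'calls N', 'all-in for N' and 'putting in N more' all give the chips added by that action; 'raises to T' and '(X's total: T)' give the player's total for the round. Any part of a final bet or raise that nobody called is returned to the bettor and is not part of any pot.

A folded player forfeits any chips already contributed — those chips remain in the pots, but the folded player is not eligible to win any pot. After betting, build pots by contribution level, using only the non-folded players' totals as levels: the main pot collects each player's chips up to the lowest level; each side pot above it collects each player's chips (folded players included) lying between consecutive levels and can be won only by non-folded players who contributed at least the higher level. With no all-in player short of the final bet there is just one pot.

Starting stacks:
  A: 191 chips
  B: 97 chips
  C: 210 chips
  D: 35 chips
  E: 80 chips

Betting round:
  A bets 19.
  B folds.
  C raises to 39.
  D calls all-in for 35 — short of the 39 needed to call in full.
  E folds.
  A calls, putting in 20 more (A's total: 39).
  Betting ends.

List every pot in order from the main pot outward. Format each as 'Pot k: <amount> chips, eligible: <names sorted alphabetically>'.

Contributions: A=39, C=39, D=35
Folded: B, E
Pot levels (distinct totals of non-folded players): 35, 39
Layer 1-35: 35 each from A, C, D = 35*3 = 105 chips; eligible A, C, D
Layer 36-39: 4 each from A, C = 4*2 = 8 chips; eligible A, C

Pot 1: 105 chips, eligible: A, C, D
Pot 2: 8 chips, eligible: A, C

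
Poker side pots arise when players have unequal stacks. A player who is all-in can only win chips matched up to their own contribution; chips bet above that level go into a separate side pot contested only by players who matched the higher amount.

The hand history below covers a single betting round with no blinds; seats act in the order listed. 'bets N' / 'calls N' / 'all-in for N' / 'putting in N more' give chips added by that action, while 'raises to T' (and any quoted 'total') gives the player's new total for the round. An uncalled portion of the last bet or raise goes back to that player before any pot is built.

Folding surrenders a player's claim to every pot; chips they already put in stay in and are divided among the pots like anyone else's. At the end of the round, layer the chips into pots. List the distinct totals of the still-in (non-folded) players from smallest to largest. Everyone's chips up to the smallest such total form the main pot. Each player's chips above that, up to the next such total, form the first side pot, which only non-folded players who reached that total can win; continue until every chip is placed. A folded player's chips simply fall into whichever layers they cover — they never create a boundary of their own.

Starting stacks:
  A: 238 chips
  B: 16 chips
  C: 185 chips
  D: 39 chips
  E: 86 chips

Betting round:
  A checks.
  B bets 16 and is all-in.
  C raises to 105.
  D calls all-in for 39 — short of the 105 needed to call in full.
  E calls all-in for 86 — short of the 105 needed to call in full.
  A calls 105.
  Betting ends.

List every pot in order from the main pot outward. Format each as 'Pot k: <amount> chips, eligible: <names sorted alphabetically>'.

Pot 1: 80 chips, eligible: A, B, C, D, E
Pot 2: 92 chips, eligible: A, C, D, E
Pot 3: 141 chips, eligible: A, C, E
Pot 4: 38 chips, eligible: A, C

Derivation:
Contributions: A=105, B=16, C=105, D=39, E=86
Pot levels (distinct totals of non-folded players): 16, 39, 86, 105
Layer 1-16: 16 each from A, B, C, D, E = 16*5 = 80 chips; eligible A, B, C, D, E
Layer 17-39: 23 each from A, C, D, E = 23*4 = 92 chips; eligible A, C, D, E
Layer 40-86: 47 each from A, C, E = 47*3 = 141 chips; eligible A, C, E
Layer 87-105: 19 each from A, C = 19*2 = 38 chips; eligible A, C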